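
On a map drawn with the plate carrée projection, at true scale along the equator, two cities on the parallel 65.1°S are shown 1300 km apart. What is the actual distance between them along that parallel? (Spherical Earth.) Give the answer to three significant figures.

547 km

In the plate carrée (x = Rλ, y = Rφ), meridians are true-scale (h = 1) and parallels are stretched by k = sec φ.
Along the parallel at 65.1°, map distances are exaggerated by k = sec 65.1° = 2.375.
True distance = 1300 / 2.375 = 1300 × cos 65.1° ≈ 547 km.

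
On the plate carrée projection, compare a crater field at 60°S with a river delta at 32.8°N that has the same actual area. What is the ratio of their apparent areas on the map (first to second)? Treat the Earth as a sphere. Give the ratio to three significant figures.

Plate carrée maps x = Rλ, y = Rφ. The meridian scale is h = 1 and the parallel scale is k = 1/cos φ = sec φ.
Areal scale at 60°: h·k = 1.000 × 2.000 = 2.000.
Areal scale at 32.8°: h·k = 1.000 × 1.190 = 1.190.
Ratio = 2.000/1.190 ≈ 1.68.

1.68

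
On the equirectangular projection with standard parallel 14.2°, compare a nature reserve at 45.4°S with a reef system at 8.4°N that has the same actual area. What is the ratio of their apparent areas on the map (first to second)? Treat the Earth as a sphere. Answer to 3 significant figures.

In the equirectangular projection with standard parallel φ₀ = 14.2° (x = Rλ cos φ₀, y = Rφ), meridians are true-scale (h = 1) and the parallel scale is k = cos φ₀ / cos φ.
Areal scale at 45.4°: h·k = 1.000 × 1.381 = 1.381.
Areal scale at 8.4°: h·k = 1.000 × 0.9800 = 0.9800.
Ratio = 1.381/0.9800 ≈ 1.41.

1.41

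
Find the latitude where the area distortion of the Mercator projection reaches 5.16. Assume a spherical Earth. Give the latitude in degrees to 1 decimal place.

Mercator areal scale is sec²φ.
sec²φ = 5.16  ⇒  cos²φ = 0.1938  ⇒  cos φ = 0.4402.
φ = arccos(0.4402) ≈ 63.9°.

63.9°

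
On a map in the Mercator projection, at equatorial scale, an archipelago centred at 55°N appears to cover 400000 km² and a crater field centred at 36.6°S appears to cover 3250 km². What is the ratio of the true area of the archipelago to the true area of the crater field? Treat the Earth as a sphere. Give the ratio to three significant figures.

Mercator's areal exaggeration is sec²φ; hence true area = (apparent area) · cos²φ.
True area of archipelago: 400000 × cos²(55°) = 400000 × 0.3290 = 131600 km².
True area of crater field: 3250 × cos²(36.6°) = 3250 × 0.6445 = 2095 km².
Ratio = 131600 / 2095 ≈ 62.8.

62.8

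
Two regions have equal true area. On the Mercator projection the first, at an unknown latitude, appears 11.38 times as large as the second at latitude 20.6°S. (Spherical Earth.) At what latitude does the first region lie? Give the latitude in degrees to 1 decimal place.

On Mercator, (apparent₁)/(apparent₂) = sec²φ₁ / sec²φ₂ when true areas are equal.
cos²φ₂ / cos²φ₁ = 11.38  ⇒  cos φ₁ = cos 20.6° / √11.38 = 0.9361/3.373 = 0.2775.
φ₁ = arccos(0.2775) ≈ 73.9°.

73.9°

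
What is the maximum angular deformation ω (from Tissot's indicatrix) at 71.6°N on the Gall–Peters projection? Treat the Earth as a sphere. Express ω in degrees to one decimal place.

The Gall–Peters projection is cylindrical equal-area with φ₀ = 45°. A cylindrical equal-area projection with standard parallel φ₀ has meridian scale h = cos φ / cos φ₀ and parallel scale k = cos φ₀ / cos φ (so areas are preserved, h·k = 1).
At 71.6°: h = 0.4464, k = 2.240; principal scales a = 2.240, b = 0.4464.
sin(ω/2) = (a − b)/(a + b) = 1.794/2.687 = 0.6677, so ω = 2 arcsin(0.6677) ≈ 83.8°.

83.8°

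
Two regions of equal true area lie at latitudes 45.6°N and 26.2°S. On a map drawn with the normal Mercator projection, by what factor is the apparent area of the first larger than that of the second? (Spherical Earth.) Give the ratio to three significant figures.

1.64

On Mercator, area is exaggerated by sec²φ = 1/cos²φ.
At 45.6°: sec²(45.6°) = 1/0.6997² = 2.043.
At 26.2°: sec²(26.2°) = 1/0.8973² = 1.242.
Ratio = 2.043/1.242 = cos²(26.2°)/cos²(45.6°) ≈ 1.64.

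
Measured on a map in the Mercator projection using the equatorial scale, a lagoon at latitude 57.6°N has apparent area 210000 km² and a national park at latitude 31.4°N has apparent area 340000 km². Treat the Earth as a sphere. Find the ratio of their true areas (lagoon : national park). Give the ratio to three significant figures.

Mercator's areal exaggeration is sec²φ; hence true area = (apparent area) · cos²φ.
True area of lagoon: 210000 × cos²(57.6°) = 210000 × 0.2871 = 60290 km².
True area of national park: 340000 × cos²(31.4°) = 340000 × 0.7285 = 247700 km².
Ratio = 60290 / 247700 ≈ 0.243.

0.243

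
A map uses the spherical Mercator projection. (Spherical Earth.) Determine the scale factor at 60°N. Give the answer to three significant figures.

For Mercator, h = k = sec φ (a conformal cylindrical projection has a single point scale, 1/cos φ).
k = 1/cos 60° = 1/0.5000 = 2.000.

2.00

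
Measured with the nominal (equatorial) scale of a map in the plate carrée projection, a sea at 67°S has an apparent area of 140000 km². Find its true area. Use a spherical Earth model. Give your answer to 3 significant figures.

Plate carrée maps x = Rλ, y = Rφ. The meridian scale is h = 1 and the parallel scale is k = 1/cos φ = sec φ.
Areal scale = h·k = 1 × sec φ; at 67°, h = 1.000, k = 2.559, so h·k = 2.559.
True area = apparent / (areal scale) = 140000 / 2.559 ≈ 54700 km².

54700 km²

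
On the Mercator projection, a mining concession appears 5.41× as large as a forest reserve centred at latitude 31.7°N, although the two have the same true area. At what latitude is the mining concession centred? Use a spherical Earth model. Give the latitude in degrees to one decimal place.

68.5°

For equal true areas on Mercator, apparent areas scale as sec²φ, so the ratio is cos²φ₂ / cos²φ₁.
cos²φ₂ / cos²φ₁ = 5.41  ⇒  cos φ₁ = cos 31.7° / √5.41 = 0.8508/2.326 = 0.3658.
φ₁ = arccos(0.3658) ≈ 68.5°.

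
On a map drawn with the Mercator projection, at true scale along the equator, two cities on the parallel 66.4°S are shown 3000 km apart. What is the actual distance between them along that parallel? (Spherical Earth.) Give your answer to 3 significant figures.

The Mercator projection is conformal; its linear scale factor is the same in every direction and equals sec φ = 1/cos φ.
Along the parallel at 66.4°, map distances are exaggerated by k = sec 66.4° = 2.498.
True distance = 3000 / 2.498 = 3000 × cos 66.4° ≈ 1200 km.

1200 km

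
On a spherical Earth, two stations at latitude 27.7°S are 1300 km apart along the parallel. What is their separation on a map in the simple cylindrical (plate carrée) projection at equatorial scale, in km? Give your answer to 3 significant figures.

In the plate carrée (x = Rλ, y = Rφ), meridians are true-scale (h = 1) and parallels are stretched by k = sec φ.
Along the parallel, k = sec 27.7° = 1/0.8854 = 1.129.
Map distance = 1300 × 1.129 ≈ 1470 km.

1470 km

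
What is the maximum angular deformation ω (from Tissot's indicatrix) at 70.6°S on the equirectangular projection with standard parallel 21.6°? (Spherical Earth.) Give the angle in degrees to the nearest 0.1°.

With standard parallel φ₀ = 21.6°, the equirectangular projection gives x = Rλ cos φ₀, y = Rφ, so h = 1 and k = cos 21.6° / cos φ.
At 70.6°: h = 1.000, k = 2.799; principal scales a = 2.799, b = 1.000.
sin(ω/2) = (a − b)/(a + b) = 1.799/3.799 = 0.4736, so ω = 2 arcsin(0.4736) ≈ 56.5°.

56.5°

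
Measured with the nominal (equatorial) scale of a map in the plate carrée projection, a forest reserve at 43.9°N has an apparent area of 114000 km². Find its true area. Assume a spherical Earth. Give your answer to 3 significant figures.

In the plate carrée (x = Rλ, y = Rφ), meridians are true-scale (h = 1) and parallels are stretched by k = sec φ.
Areal scale = h·k = 1 × sec φ; at 43.9°, h = 1.000, k = 1.388, so h·k = 1.388.
True area = apparent / (areal scale) = 114000 / 1.388 ≈ 82100 km².

82100 km²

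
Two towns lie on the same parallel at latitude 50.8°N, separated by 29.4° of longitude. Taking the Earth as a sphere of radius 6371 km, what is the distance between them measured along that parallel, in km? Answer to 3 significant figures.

Arc length along a parallel = R cos φ · Δλ (with Δλ in radians).
= 6371 × cos 50.8° × (29.4° × π/180) = 6371 × 0.6320 × 0.5131 ≈ 2070 km.

2070 km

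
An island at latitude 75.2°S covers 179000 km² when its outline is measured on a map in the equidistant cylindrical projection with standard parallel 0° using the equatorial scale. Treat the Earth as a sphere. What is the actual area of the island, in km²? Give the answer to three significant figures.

45700 km²

For the equirectangular projection with φ₀ = 0 (plate carrée), h = 1 along meridians and k = sec φ along parallels.
Areal scale = h·k = 1 × sec φ; at 75.2°, h = 1.000, k = 3.915, so h·k = 3.915.
True area = apparent / (areal scale) = 179000 / 3.915 ≈ 45700 km².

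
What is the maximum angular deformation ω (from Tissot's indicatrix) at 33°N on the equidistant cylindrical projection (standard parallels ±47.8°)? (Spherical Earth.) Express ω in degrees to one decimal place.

The equidistant cylindrical projection with φ₀ = 47.8° has h = 1 (meridians true) and k = cos φ₀ / cos φ along parallels.
At 33°: h = 1.000, k = 0.8009; principal scales a = 1.000, b = 0.8009.
sin(ω/2) = (a − b)/(a + b) = 0.1991/1.801 = 0.1105, so ω = 2 arcsin(0.1105) ≈ 12.7°.

12.7°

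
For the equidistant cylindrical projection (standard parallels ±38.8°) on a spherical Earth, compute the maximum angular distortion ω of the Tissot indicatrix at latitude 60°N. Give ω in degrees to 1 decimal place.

The equidistant cylindrical projection with φ₀ = 38.8° has h = 1 (meridians true) and k = cos φ₀ / cos φ along parallels.
At 60°: h = 1.000, k = 1.559; principal scales a = 1.559, b = 1.000.
sin(ω/2) = (a − b)/(a + b) = 0.5587/2.559 = 0.2183, so ω = 2 arcsin(0.2183) ≈ 25.2°.

25.2°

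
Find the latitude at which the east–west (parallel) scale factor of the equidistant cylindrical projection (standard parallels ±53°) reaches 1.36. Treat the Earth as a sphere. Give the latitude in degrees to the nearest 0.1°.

In the equirectangular projection with standard parallel φ₀ = 53° (x = Rλ cos φ₀, y = Rφ), meridians are true-scale (h = 1) and the parallel scale is k = cos φ₀ / cos φ.
k = cos φ₀ / cos φ = 1.36  ⇒  cos φ = cos 53° / 1.36 = 0.4425.
φ = arccos(0.4425) ≈ 63.7°.

63.7°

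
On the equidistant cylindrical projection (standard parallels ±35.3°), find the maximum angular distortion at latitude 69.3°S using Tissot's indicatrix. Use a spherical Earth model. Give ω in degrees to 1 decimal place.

46.6°

In the equirectangular projection with standard parallel φ₀ = 35.3° (x = Rλ cos φ₀, y = Rφ), meridians are true-scale (h = 1) and the parallel scale is k = cos φ₀ / cos φ.
At 69.3°: h = 1.000, k = 2.309; principal scales a = 2.309, b = 1.000.
sin(ω/2) = (a − b)/(a + b) = 1.309/3.309 = 0.3956, so ω = 2 arcsin(0.3956) ≈ 46.6°.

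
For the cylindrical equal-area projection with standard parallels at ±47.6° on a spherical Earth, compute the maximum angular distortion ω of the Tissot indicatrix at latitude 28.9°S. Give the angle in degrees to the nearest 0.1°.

A cylindrical equal-area projection with standard parallel φ₀ has meridian scale h = cos φ / cos φ₀ and parallel scale k = cos φ₀ / cos φ (so areas are preserved, h·k = 1).
At 28.9°: h = 1.298, k = 0.7702; principal scales a = 1.298, b = 0.7702.
sin(ω/2) = (a − b)/(a + b) = 0.5281/2.069 = 0.2553, so ω = 2 arcsin(0.2553) ≈ 29.6°.

29.6°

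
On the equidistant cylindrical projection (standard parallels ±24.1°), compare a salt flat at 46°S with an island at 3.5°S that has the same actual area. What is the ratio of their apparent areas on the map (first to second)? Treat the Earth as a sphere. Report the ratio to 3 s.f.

1.44

In the equirectangular projection with standard parallel φ₀ = 24.1° (x = Rλ cos φ₀, y = Rφ), meridians are true-scale (h = 1) and the parallel scale is k = cos φ₀ / cos φ.
Areal scale at 46°: h·k = 1.000 × 1.314 = 1.314.
Areal scale at 3.5°: h·k = 1.000 × 0.9145 = 0.9145.
Ratio = 1.314/0.9145 ≈ 1.44.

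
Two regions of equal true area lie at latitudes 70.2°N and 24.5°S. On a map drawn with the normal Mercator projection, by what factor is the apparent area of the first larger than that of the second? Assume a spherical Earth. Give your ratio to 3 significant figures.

7.22

Mercator is conformal with k = sec φ, so areal scale = k² = sec²φ.
At 70.2°: sec²(70.2°) = 1/0.3387² = 8.715.
At 24.5°: sec²(24.5°) = 1/0.9100² = 1.208.
Ratio = 8.715/1.208 = cos²(24.5°)/cos²(70.2°) ≈ 7.22.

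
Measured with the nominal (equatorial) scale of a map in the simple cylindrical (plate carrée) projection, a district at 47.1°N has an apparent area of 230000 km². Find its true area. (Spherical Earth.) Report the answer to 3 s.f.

157000 km²

Plate carrée maps x = Rλ, y = Rφ. The meridian scale is h = 1 and the parallel scale is k = 1/cos φ = sec φ.
Areal scale = h·k = 1 × sec φ; at 47.1°, h = 1.000, k = 1.469, so h·k = 1.469.
True area = apparent / (areal scale) = 230000 / 1.469 ≈ 157000 km².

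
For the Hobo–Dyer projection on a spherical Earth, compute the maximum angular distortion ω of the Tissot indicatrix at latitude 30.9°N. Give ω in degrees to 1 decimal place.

9.0°

The Hobo–Dyer projection is cylindrical equal-area with φ₀ = 37.5°. For cylindrical equal-area with standard parallel φ₀, h = cos φ / cos φ₀ and k = cos φ₀ / cos φ, so h·k = 1.
At 30.9°: h = 1.082, k = 0.9246; principal scales a = 1.082, b = 0.9246.
sin(ω/2) = (a − b)/(a + b) = 0.1570/2.006 = 0.07825, so ω = 2 arcsin(0.07825) ≈ 9.0°.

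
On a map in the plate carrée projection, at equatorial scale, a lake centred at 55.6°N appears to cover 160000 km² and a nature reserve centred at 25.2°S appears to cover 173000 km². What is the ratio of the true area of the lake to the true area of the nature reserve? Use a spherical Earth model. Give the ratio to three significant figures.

0.577

On the plate carrée, areal scale = h·k = 1 × sec φ, so true area = apparent × cos φ.
True area of lake: 160000 × cos(55.6°) = 160000 × 0.5650 = 90390 km².
True area of nature reserve: 173000 × cos(25.2°) = 173000 × 0.9048 = 156500 km².
Ratio = 90390 / 156500 ≈ 0.577.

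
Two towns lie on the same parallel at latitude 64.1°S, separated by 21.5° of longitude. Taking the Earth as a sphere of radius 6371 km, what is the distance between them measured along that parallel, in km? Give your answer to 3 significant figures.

1040 km

Arc length along a parallel = R cos φ · Δλ (with Δλ in radians).
= 6371 × cos 64.1° × (21.5° × π/180) = 6371 × 0.4368 × 0.3752 ≈ 1040 km.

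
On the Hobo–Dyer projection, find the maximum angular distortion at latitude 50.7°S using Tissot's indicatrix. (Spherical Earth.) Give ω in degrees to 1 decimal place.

25.6°

The Hobo–Dyer projection is cylindrical equal-area with φ₀ = 37.5°. A cylindrical equal-area projection with standard parallel φ₀ has meridian scale h = cos φ / cos φ₀ and parallel scale k = cos φ₀ / cos φ (so areas are preserved, h·k = 1).
At 50.7°: h = 0.7984, k = 1.253; principal scales a = 1.253, b = 0.7984.
sin(ω/2) = (a − b)/(a + b) = 0.4542/2.051 = 0.2215, so ω = 2 arcsin(0.2215) ≈ 25.6°.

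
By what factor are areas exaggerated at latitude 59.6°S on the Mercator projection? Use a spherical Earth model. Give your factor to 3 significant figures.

For Mercator, h = k = sec φ (a conformal cylindrical projection has a single point scale, 1/cos φ).
Areal scale = k² = sec²φ = 1/cos²(59.6°) = 1/0.5060² = 3.905.

3.91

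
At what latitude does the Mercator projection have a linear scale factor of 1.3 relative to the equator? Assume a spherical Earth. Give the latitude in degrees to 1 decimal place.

Mercator scale is k = sec φ = 1/cos φ.
1/cos φ = 1.3  ⇒  cos φ = 0.7692  ⇒  φ = arccos(0.7692) ≈ 39.7°.

39.7°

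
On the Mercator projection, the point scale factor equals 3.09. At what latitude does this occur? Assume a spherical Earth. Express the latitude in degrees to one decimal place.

71.1°

Mercator scale is k = sec φ = 1/cos φ.
1/cos φ = 3.09  ⇒  cos φ = 0.3236  ⇒  φ = arccos(0.3236) ≈ 71.1°.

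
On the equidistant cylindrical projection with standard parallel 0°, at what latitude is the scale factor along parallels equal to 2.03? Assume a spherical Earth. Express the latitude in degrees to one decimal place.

Plate carrée: h = 1, k = sec φ along parallels.
sec φ = 2.03  ⇒  cos φ = 0.4926  ⇒  φ ≈ 60.5°.

60.5°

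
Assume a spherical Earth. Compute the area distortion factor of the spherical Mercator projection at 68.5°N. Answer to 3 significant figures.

Mercator is conformal, so the point scale is isotropic: h = k = sec φ = 1/cos φ.
Areal scale = k² = sec²φ = 1/cos²(68.5°) = 1/0.3665² = 7.445.

7.44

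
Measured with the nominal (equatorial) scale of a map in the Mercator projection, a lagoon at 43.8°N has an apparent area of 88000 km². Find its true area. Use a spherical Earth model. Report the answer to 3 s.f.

For Mercator, h = k = sec φ (a conformal cylindrical projection has a single point scale, 1/cos φ).
Areal scale = k² = sec²φ = 1/cos²(43.8°) = 1/0.7218² = 1.920.
True area = apparent / (areal scale) = 88000 / 1.920 ≈ 45800 km².

45800 km²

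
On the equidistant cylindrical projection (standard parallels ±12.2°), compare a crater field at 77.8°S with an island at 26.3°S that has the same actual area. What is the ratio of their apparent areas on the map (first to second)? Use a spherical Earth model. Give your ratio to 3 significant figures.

With standard parallel φ₀ = 12.2°, the equirectangular projection gives x = Rλ cos φ₀, y = Rφ, so h = 1 and k = cos 12.2° / cos φ.
Areal scale at 77.8°: h·k = 1.000 × 4.625 = 4.625.
Areal scale at 26.3°: h·k = 1.000 × 1.090 = 1.090.
Ratio = 4.625/1.090 ≈ 4.24.

4.24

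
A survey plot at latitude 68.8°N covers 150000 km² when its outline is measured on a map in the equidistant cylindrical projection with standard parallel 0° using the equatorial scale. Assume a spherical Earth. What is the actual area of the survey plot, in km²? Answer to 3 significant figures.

For the equirectangular projection with φ₀ = 0 (plate carrée), h = 1 along meridians and k = sec φ along parallels.
Areal scale = h·k = 1 × sec φ; at 68.8°, h = 1.000, k = 2.765, so h·k = 2.765.
True area = apparent / (areal scale) = 150000 / 2.765 ≈ 54200 km².

54200 km²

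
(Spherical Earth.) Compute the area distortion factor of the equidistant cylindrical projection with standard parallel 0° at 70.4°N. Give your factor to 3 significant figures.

Plate carrée maps x = Rλ, y = Rφ. The meridian scale is h = 1 and the parallel scale is k = 1/cos φ = sec φ.
Areal scale = h·k = 1 × sec φ; at 70.4°, h = 1.000, k = 2.981, so h·k = 2.981.

2.98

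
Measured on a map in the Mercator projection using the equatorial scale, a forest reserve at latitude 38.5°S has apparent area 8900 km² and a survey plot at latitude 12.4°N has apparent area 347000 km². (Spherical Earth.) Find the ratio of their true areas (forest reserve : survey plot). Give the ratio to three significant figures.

0.0165

Since Mercator area scale is 1/cos²φ, the true area equals the apparent area multiplied by cos²φ.
True area of forest reserve: 8900 × cos²(38.5°) = 8900 × 0.6125 = 5451 km².
True area of survey plot: 347000 × cos²(12.4°) = 347000 × 0.9539 = 331000 km².
Ratio = 5451 / 331000 ≈ 0.0165.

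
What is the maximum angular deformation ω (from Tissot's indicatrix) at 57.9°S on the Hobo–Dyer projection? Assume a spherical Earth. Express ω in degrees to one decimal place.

44.7°

The Hobo–Dyer projection is cylindrical equal-area with φ₀ = 37.5°. Cylindrical equal-area (φ₀ = 37.5°): h = cos φ / cos 37.5° along meridians, k = cos 37.5° / cos φ along parallels; h·k = 1.
At 57.9°: h = 0.6698, k = 1.493; principal scales a = 1.493, b = 0.6698.
sin(ω/2) = (a − b)/(a + b) = 0.8231/2.163 = 0.3806, so ω = 2 arcsin(0.3806) ≈ 44.7°.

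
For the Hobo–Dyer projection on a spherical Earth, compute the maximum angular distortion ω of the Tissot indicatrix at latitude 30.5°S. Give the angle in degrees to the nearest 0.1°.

9.4°

The Hobo–Dyer projection is cylindrical equal-area with φ₀ = 37.5°. Cylindrical equal-area (φ₀ = 37.5°): h = cos φ / cos 37.5° along meridians, k = cos 37.5° / cos φ along parallels; h·k = 1.
At 30.5°: h = 1.086, k = 0.9208; principal scales a = 1.086, b = 0.9208.
sin(ω/2) = (a − b)/(a + b) = 0.1653/2.007 = 0.08237, so ω = 2 arcsin(0.08237) ≈ 9.4°.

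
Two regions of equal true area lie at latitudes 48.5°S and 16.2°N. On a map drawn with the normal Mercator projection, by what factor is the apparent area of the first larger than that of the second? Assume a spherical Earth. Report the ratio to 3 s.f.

2.10

Mercator is conformal with k = sec φ, so areal scale = k² = sec²φ.
At 48.5°: sec²(48.5°) = 1/0.6626² = 2.278.
At 16.2°: sec²(16.2°) = 1/0.9603² = 1.084.
Ratio = 2.278/1.084 = cos²(16.2°)/cos²(48.5°) ≈ 2.10.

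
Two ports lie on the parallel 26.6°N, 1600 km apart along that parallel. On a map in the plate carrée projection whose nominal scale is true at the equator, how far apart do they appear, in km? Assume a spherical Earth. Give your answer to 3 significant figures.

1790 km

Plate carrée maps x = Rλ, y = Rφ. The meridian scale is h = 1 and the parallel scale is k = 1/cos φ = sec φ.
Along the parallel, k = sec 26.6° = 1/0.8942 = 1.118.
Map distance = 1600 × 1.118 ≈ 1790 km.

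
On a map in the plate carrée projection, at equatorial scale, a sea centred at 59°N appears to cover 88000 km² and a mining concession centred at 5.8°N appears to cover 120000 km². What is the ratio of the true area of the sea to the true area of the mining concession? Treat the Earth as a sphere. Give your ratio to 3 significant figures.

0.380

Plate carrée has h = 1 and k = sec φ, giving areal scale sec φ; true area = (apparent area) · cos φ.
True area of sea: 88000 × cos(59°) = 88000 × 0.5150 = 45320 km².
True area of mining concession: 120000 × cos(5.8°) = 120000 × 0.9949 = 119400 km².
Ratio = 45320 / 119400 ≈ 0.380.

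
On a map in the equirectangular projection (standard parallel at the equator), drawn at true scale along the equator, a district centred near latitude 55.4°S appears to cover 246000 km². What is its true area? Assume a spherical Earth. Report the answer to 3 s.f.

For the equirectangular projection with φ₀ = 0 (plate carrée), h = 1 along meridians and k = sec φ along parallels.
Areal scale = h·k = 1 × sec φ; at 55.4°, h = 1.000, k = 1.761, so h·k = 1.761.
True area = apparent / (areal scale) = 246000 / 1.761 ≈ 140000 km².

140000 km²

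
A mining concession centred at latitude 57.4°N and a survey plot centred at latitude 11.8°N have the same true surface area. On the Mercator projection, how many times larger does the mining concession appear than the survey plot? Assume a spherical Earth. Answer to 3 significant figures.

3.30

Mercator areal scale is sec²φ.
At 57.4°: sec²(57.4°) = 1/0.5388² = 3.445.
At 11.8°: sec²(11.8°) = 1/0.9789² = 1.044.
Ratio = 3.445/1.044 = cos²(11.8°)/cos²(57.4°) ≈ 3.30.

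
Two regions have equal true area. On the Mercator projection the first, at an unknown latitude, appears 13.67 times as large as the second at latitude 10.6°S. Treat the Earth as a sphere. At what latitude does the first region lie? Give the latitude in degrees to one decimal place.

For equal true areas on Mercator, apparent areas scale as sec²φ, so the ratio is cos²φ₂ / cos²φ₁.
cos²φ₂ / cos²φ₁ = 13.67  ⇒  cos φ₁ = cos 10.6° / √13.67 = 0.9829/3.697 = 0.2659.
φ₁ = arccos(0.2659) ≈ 74.6°.

74.6°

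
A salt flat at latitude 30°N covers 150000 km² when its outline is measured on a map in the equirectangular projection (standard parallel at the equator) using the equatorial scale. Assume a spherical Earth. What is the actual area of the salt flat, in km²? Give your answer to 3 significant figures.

130000 km²

Plate carrée maps x = Rλ, y = Rφ. The meridian scale is h = 1 and the parallel scale is k = 1/cos φ = sec φ.
Areal scale = h·k = 1 × sec φ; at 30°, h = 1.000, k = 1.155, so h·k = 1.155.
True area = apparent / (areal scale) = 150000 / 1.155 ≈ 130000 km².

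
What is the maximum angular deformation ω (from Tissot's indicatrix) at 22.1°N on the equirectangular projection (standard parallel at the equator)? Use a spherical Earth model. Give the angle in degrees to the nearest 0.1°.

4.4°

In the plate carrée (x = Rλ, y = Rφ), meridians are true-scale (h = 1) and parallels are stretched by k = sec φ.
At 22.1°: h = 1.000, k = 1.079; principal scales a = 1.079, b = 1.000.
sin(ω/2) = (a − b)/(a + b) = 0.07930/2.079 = 0.03814, so ω = 2 arcsin(0.03814) ≈ 4.4°.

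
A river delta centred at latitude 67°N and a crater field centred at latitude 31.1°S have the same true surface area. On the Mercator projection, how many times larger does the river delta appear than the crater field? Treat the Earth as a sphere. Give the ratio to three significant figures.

4.80

On Mercator, area is exaggerated by sec²φ = 1/cos²φ.
At 67°: sec²(67°) = 1/0.3907² = 6.550.
At 31.1°: sec²(31.1°) = 1/0.8563² = 1.364.
Ratio = 6.550/1.364 = cos²(31.1°)/cos²(67°) ≈ 4.80.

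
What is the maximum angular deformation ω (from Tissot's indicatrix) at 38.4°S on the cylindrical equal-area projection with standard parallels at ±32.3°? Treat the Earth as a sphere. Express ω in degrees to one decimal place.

For cylindrical equal-area with standard parallel φ₀, h = cos φ / cos φ₀ and k = cos φ₀ / cos φ, so h·k = 1.
At 38.4°: h = 0.9272, k = 1.079; principal scales a = 1.079, b = 0.9272.
sin(ω/2) = (a − b)/(a + b) = 0.1514/2.006 = 0.07548, so ω = 2 arcsin(0.07548) ≈ 8.7°.

8.7°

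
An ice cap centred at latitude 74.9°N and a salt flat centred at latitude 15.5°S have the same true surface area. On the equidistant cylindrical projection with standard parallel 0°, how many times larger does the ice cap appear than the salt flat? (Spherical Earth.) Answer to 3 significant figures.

In the plate carrée (x = Rλ, y = Rφ), meridians are true-scale (h = 1) and parallels are stretched by k = sec φ.
Areal scale at 74.9°: h·k = 1.000 × 3.839 = 3.839.
Areal scale at 15.5°: h·k = 1.000 × 1.038 = 1.038.
Ratio = 3.839/1.038 ≈ 3.70.

3.70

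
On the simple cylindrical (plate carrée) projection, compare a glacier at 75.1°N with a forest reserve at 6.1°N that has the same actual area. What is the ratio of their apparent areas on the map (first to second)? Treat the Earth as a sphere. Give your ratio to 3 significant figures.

For the equirectangular projection with φ₀ = 0 (plate carrée), h = 1 along meridians and k = sec φ along parallels.
Areal scale at 75.1°: h·k = 1.000 × 3.889 = 3.889.
Areal scale at 6.1°: h·k = 1.000 × 1.006 = 1.006.
Ratio = 3.889/1.006 ≈ 3.87.

3.87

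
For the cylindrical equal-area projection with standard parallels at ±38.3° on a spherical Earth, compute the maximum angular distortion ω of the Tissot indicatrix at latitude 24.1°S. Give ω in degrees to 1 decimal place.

17.3°

Cylindrical equal-area (φ₀ = 38.3°): h = cos φ / cos 38.3° along meridians, k = cos 38.3° / cos φ along parallels; h·k = 1.
At 24.1°: h = 1.163, k = 0.8597; principal scales a = 1.163, b = 0.8597.
sin(ω/2) = (a − b)/(a + b) = 0.3035/2.023 = 0.1500, so ω = 2 arcsin(0.1500) ≈ 17.3°.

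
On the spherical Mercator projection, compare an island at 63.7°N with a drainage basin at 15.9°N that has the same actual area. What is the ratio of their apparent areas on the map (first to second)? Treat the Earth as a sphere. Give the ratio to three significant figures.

4.71

Mercator areal scale is sec²φ.
At 63.7°: sec²(63.7°) = 1/0.4431² = 5.094.
At 15.9°: sec²(15.9°) = 1/0.9617² = 1.081.
Ratio = 5.094/1.081 = cos²(15.9°)/cos²(63.7°) ≈ 4.71.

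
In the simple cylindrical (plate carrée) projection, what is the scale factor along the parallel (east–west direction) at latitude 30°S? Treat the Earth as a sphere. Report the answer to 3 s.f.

In the plate carrée (x = Rλ, y = Rφ), meridians are true-scale (h = 1) and parallels are stretched by k = sec φ.
k = 1/cos 30° = 1/0.8660 = 1.155.

1.15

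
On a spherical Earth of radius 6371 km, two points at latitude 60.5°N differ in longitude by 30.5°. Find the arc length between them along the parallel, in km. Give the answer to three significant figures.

1670 km

Arc length along a parallel = R cos φ · Δλ (with Δλ in radians).
= 6371 × cos 60.5° × (30.5° × π/180) = 6371 × 0.4924 × 0.5323 ≈ 1670 km.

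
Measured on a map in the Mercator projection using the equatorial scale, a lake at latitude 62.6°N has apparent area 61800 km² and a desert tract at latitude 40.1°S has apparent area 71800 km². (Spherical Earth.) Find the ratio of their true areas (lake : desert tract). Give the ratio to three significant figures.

Since Mercator area scale is 1/cos²φ, the true area equals the apparent area multiplied by cos²φ.
True area of lake: 61800 × cos²(62.6°) = 61800 × 0.2118 = 13090 km².
True area of desert tract: 71800 × cos²(40.1°) = 71800 × 0.5851 = 42010 km².
Ratio = 13090 / 42010 ≈ 0.312.

0.312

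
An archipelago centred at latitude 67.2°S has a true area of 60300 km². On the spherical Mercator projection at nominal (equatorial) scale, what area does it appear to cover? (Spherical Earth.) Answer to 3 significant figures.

For Mercator, h = k = sec φ (a conformal cylindrical projection has a single point scale, 1/cos φ).
Areal scale = k² = sec²φ = 1/cos²(67.2°) = 1/0.3875² = 6.659.
Apparent area = 60300 × 6.659 ≈ 402000 km².

402000 km²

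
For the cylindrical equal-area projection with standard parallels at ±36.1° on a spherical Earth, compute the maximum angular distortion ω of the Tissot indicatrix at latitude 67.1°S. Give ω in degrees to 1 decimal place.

Cylindrical equal-area (φ₀ = 36.1°): h = cos φ / cos 36.1° along meridians, k = cos 36.1° / cos φ along parallels; h·k = 1.
At 67.1°: h = 0.4816, k = 2.076; principal scales a = 2.076, b = 0.4816.
sin(ω/2) = (a − b)/(a + b) = 1.595/2.558 = 0.6235, so ω = 2 arcsin(0.6235) ≈ 77.1°.

77.1°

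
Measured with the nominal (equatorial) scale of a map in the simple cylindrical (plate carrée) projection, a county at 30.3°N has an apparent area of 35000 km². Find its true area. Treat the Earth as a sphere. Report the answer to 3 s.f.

30200 km²

In the plate carrée (x = Rλ, y = Rφ), meridians are true-scale (h = 1) and parallels are stretched by k = sec φ.
Areal scale = h·k = 1 × sec φ; at 30.3°, h = 1.000, k = 1.158, so h·k = 1.158.
True area = apparent / (areal scale) = 35000 / 1.158 ≈ 30200 km².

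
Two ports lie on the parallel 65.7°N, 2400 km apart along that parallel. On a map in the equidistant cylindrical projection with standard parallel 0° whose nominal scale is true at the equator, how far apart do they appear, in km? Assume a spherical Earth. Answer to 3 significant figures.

Plate carrée maps x = Rλ, y = Rφ. The meridian scale is h = 1 and the parallel scale is k = 1/cos φ = sec φ.
Along the parallel, k = sec 65.7° = 1/0.4115 = 2.430.
Map distance = 2400 × 2.430 ≈ 5830 km.

5830 km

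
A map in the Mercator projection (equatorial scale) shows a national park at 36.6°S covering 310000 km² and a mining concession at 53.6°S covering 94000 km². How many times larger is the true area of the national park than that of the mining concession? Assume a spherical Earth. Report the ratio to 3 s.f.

Since Mercator area scale is 1/cos²φ, the true area equals the apparent area multiplied by cos²φ.
True area of national park: 310000 × cos²(36.6°) = 310000 × 0.6445 = 199800 km².
True area of mining concession: 94000 × cos²(53.6°) = 94000 × 0.3521 = 33100 km².
Ratio = 199800 / 33100 ≈ 6.04.

6.04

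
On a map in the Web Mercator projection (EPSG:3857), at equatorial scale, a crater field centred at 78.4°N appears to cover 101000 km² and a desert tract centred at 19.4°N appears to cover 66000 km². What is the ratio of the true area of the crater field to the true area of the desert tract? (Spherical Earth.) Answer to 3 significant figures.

Mercator's areal exaggeration is sec²φ; hence true area = (apparent area) · cos²φ.
True area of crater field: 101000 × cos²(78.4°) = 101000 × 0.04043 = 4084 km².
True area of desert tract: 66000 × cos²(19.4°) = 66000 × 0.8897 = 58720 km².
Ratio = 4084 / 58720 ≈ 0.0695.

0.0695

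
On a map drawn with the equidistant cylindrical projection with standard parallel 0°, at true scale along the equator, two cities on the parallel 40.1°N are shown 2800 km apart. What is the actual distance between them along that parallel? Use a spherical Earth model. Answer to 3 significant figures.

2140 km

In the plate carrée (x = Rλ, y = Rφ), meridians are true-scale (h = 1) and parallels are stretched by k = sec φ.
Along the parallel at 40.1°, map distances are exaggerated by k = sec 40.1° = 1.307.
True distance = 2800 / 1.307 = 2800 × cos 40.1° ≈ 2140 km.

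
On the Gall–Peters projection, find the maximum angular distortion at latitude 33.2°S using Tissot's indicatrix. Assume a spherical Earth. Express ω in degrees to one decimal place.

The Gall–Peters projection is cylindrical equal-area with φ₀ = 45°. A cylindrical equal-area projection with standard parallel φ₀ has meridian scale h = cos φ / cos φ₀ and parallel scale k = cos φ₀ / cos φ (so areas are preserved, h·k = 1).
At 33.2°: h = 1.183, k = 0.8450; principal scales a = 1.183, b = 0.8450.
sin(ω/2) = (a − b)/(a + b) = 0.3383/2.028 = 0.1668, so ω = 2 arcsin(0.1668) ≈ 19.2°.

19.2°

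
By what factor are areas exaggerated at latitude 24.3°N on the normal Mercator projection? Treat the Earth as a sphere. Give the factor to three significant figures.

1.20

The Mercator projection is conformal; its linear scale factor is the same in every direction and equals sec φ = 1/cos φ.
Areal scale = k² = sec²φ = 1/cos²(24.3°) = 1/0.9114² = 1.204.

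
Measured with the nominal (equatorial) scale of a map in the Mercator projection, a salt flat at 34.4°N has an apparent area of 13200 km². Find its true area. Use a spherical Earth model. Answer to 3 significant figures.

The Mercator projection is conformal; its linear scale factor is the same in every direction and equals sec φ = 1/cos φ.
Areal scale = k² = sec²φ = 1/cos²(34.4°) = 1/0.8251² = 1.469.
True area = apparent / (areal scale) = 13200 / 1.469 ≈ 8990 km².

8990 km²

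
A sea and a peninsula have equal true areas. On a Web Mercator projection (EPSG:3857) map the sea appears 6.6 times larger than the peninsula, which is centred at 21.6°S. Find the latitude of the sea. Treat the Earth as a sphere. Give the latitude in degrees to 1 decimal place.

68.8°

On Mercator, (apparent₁)/(apparent₂) = sec²φ₁ / sec²φ₂ when true areas are equal.
cos²φ₂ / cos²φ₁ = 6.6  ⇒  cos φ₁ = cos 21.6° / √6.6 = 0.9298/2.569 = 0.3619.
φ₁ = arccos(0.3619) ≈ 68.8°.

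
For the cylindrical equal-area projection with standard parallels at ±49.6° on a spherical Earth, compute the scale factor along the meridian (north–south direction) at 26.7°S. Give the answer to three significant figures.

A cylindrical equal-area projection with standard parallel φ₀ has meridian scale h = cos φ / cos φ₀ and parallel scale k = cos φ₀ / cos φ (so areas are preserved, h·k = 1).
h = cos 26.7° / cos 49.6° = 0.8934/0.6481 = 1.378.

1.38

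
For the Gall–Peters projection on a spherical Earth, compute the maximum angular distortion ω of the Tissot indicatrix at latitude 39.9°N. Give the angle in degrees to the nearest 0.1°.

The Gall–Peters projection is cylindrical equal-area with φ₀ = 45°. A cylindrical equal-area projection with standard parallel φ₀ has meridian scale h = cos φ / cos φ₀ and parallel scale k = cos φ₀ / cos φ (so areas are preserved, h·k = 1).
At 39.9°: h = 1.085, k = 0.9217; principal scales a = 1.085, b = 0.9217.
sin(ω/2) = (a − b)/(a + b) = 0.1632/2.007 = 0.08134, so ω = 2 arcsin(0.08134) ≈ 9.3°.

9.3°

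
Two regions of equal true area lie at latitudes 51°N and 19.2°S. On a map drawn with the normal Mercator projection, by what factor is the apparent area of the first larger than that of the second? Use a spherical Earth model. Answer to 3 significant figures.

On Mercator, area is exaggerated by sec²φ = 1/cos²φ.
At 51°: sec²(51°) = 1/0.6293² = 2.525.
At 19.2°: sec²(19.2°) = 1/0.9444² = 1.121.
Ratio = 2.525/1.121 = cos²(19.2°)/cos²(51°) ≈ 2.25.

2.25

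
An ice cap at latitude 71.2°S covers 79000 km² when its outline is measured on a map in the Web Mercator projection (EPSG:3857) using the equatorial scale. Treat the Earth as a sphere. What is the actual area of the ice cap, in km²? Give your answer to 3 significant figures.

8200 km²

For Mercator, h = k = sec φ (a conformal cylindrical projection has a single point scale, 1/cos φ).
Areal scale = k² = sec²φ = 1/cos²(71.2°) = 1/0.3223² = 9.629.
True area = apparent / (areal scale) = 79000 / 9.629 ≈ 8200 km².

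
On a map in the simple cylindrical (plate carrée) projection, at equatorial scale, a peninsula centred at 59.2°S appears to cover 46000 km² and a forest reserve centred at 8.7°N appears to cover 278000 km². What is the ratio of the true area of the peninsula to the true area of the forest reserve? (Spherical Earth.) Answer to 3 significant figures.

On the plate carrée, areal scale = h·k = 1 × sec φ, so true area = apparent × cos φ.
True area of peninsula: 46000 × cos(59.2°) = 46000 × 0.5120 = 23550 km².
True area of forest reserve: 278000 × cos(8.7°) = 278000 × 0.9885 = 274800 km².
Ratio = 23550 / 274800 ≈ 0.0857.

0.0857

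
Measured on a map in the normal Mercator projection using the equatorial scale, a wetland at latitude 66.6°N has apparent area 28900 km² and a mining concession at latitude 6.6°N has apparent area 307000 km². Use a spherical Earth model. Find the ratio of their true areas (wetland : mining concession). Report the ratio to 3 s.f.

0.0150

Since Mercator area scale is 1/cos²φ, the true area equals the apparent area multiplied by cos²φ.
True area of wetland: 28900 × cos²(66.6°) = 28900 × 0.1577 = 4558 km².
True area of mining concession: 307000 × cos²(6.6°) = 307000 × 0.9868 = 302900 km².
Ratio = 4558 / 302900 ≈ 0.0150.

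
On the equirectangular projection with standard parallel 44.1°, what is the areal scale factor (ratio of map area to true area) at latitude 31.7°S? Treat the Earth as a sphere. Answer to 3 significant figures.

0.844

With standard parallel φ₀ = 44.1°, the equirectangular projection gives x = Rλ cos φ₀, y = Rφ, so h = 1 and k = cos 44.1° / cos φ.
Areal scale = h·k = 1 × cos φ₀ / cos φ; at 31.7°, h = 1.000, k = 0.8440, so h·k = 0.8440.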